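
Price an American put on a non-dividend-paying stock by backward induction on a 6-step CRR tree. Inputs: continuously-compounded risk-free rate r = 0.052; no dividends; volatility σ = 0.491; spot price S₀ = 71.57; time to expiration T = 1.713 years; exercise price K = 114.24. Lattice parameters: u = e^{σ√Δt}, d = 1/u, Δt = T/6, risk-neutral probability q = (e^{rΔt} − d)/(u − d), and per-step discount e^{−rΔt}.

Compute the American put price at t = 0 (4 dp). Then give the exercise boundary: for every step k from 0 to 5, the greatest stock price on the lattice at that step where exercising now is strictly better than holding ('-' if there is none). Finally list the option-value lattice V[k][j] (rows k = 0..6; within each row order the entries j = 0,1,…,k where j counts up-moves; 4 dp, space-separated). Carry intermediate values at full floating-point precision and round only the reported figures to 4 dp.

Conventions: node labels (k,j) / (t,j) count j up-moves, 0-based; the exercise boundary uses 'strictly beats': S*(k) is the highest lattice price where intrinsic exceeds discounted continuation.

price = 45.6455
boundary = - 55.0545 42.3501 55.0545 71.5700 55.0545
tree:
45.6455
59.1855 31.4140
71.8899 44.1004 17.7128
81.6626 59.1855 28.0267 6.3210
89.1801 71.8899 42.6700 11.9462 0.0000
94.9629 81.6626 59.1855 22.5775 0.0000 0.0000
99.4113 89.1801 71.8899 42.6700 0.0000 0.0000 0.0000

Δt=0.28550  u=1.29998  d=0.76924  q=0.46297  discount=0.98526
step 6 (expiry): payoffs max(K−S,0) = 99.4113 89.1801 71.8899 42.6700 0.0000 0.0000 0.0000
step 5: (k=5,j=0): S=19.2771, K−S=94.9629, hold=93.2795 ⇒ V=94.9629 exercise | (k=5,j=1): S=32.5774, K−S=81.6626, hold=79.9791 ⇒ V=81.6626 exercise | (k=5,j=2): S=55.0545, K−S=59.1855, hold=57.5020 ⇒ V=59.1855 exercise | (k=5,j=3): S=93.0399, K−S=21.2001, hold=22.5775 ⇒ V=22.5775 continue | (k=5,j=4): S=157.2336, K−S=0.0000, hold=0.0000 ⇒ V=0.0000 continue | (k=5,j=5): S=265.7182, K−S=0.0000, hold=0.0000 ⇒ V=0.0000 continue  boundary S*=55.0545
step 4: (k=4,j=0): S=25.0599, K−S=89.1801, hold=87.4967 ⇒ V=89.1801 exercise | (k=4,j=1): S=42.3501, K−S=71.8899, hold=70.2064 ⇒ V=71.8899 exercise | (k=4,j=2): S=71.5700, K−S=42.6700, hold=41.6148 ⇒ V=42.6700 exercise | (k=4,j=3): S=120.9504, K−S=0.0000, hold=11.9462 ⇒ V=11.9462 continue | (k=4,j=4): S=204.4011, K−S=0.0000, hold=0.0000 ⇒ V=0.0000 continue  boundary S*=71.5700
step 3: (k=3,j=0): S=32.5774, K−S=81.6626, hold=79.9791 ⇒ V=81.6626 exercise | (k=3,j=1): S=55.0545, K−S=59.1855, hold=57.5020 ⇒ V=59.1855 exercise | (k=3,j=2): S=93.0399, K−S=21.2001, hold=28.0267 ⇒ V=28.0267 continue | (k=3,j=3): S=157.2336, K−S=0.0000, hold=6.3210 ⇒ V=6.3210 continue  boundary S*=55.0545
step 2: (k=2,j=0): S=42.3501, K−S=71.8899, hold=70.2064 ⇒ V=71.8899 exercise | (k=2,j=1): S=71.5700, K−S=42.6700, hold=44.1004 ⇒ V=44.1004 continue | (k=2,j=2): S=120.9504, K−S=0.0000, hold=17.7128 ⇒ V=17.7128 continue  boundary S*=42.3501
step 1: (k=1,j=0): S=55.0545, K−S=59.1855, hold=58.1545 ⇒ V=59.1855 exercise | (k=1,j=1): S=93.0399, K−S=21.2001, hold=31.4140 ⇒ V=31.4140 continue  boundary S*=55.0545
step 0: (k=0,j=0): S=71.5700, K−S=42.6700, hold=45.6455 ⇒ V=45.6455 continue  boundary S*=-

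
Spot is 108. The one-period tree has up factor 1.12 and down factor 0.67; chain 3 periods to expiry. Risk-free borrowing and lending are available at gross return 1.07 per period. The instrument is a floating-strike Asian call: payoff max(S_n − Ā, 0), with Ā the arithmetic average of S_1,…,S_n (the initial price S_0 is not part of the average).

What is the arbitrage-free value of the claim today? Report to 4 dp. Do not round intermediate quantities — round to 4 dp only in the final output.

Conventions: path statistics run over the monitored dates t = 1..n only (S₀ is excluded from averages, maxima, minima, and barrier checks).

Set p* = 0.8889 (from d < R < u); the path-dependent value is the discounted p*-expectation over all price paths.
Enumerate all 2^3 = 8 price paths (U = up ×1.12, D = down ×0.67); each path with k up-moves has probability p*^k·(1−p*)^(3−k).
DDD: Ā=51.1079, payoff=0.0000, prob=0.001372
UDD: Ā=85.4340, payoff=0.0000, prob=0.010974
DUD: Ā=69.2340, payoff=0.0000, prob=0.010974
UUD: Ā=115.7345, payoff=0.0000, prob=0.087791
DDU: Ā=58.3800, payoff=0.0000, prob=0.010974
UDU: Ā=97.5905, payoff=0.0000, prob=0.087791
DUU: Ā=81.3905, payoff=9.3779, prob=0.087791
UUU: Ā=136.0558, payoff=15.6764, prob=0.702332
Price = Σ prob·payoff / R^3 = 11.833344 / 1.225043 = 9.6595

price = 9.6595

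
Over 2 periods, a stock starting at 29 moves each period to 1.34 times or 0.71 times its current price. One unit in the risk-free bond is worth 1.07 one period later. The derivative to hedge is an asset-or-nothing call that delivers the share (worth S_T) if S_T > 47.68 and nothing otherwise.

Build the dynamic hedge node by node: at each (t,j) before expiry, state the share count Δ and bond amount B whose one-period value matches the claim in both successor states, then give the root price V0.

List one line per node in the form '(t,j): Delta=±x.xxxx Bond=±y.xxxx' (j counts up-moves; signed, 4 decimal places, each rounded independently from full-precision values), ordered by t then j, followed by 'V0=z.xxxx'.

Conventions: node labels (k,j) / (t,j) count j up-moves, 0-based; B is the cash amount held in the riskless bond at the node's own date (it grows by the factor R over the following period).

Risk-neutral probability p* = (R−d)/(u−d) = (1.07−0.71)/(1.34−0.71) = 0.5714.
At maturity the claim pays: V(2,0)=0.0000, V(2,1)=0.0000, V(2,2)=52.0724
Node (1,0) S=20.5900: V=(p*·0.0000+(1−p*)·0.0000)/1.07=0.0000; Δ=(0.0000−0.0000)/(27.5906−14.6189)=0.0000; B=V−Δ·S=0.0000
Node (1,1) S=38.8600: V=(p*·52.0724+(1−p*)·0.0000)/1.07=27.8090; Δ=(52.0724−0.0000)/(52.0724−27.5906)=2.1270; B=V−Δ·S=-54.8456
Node (0,0) S=29.0000: V=(p*·27.8090+(1−p*)·0.0000)/1.07=14.8513; Δ=(27.8090−0.0000)/(38.8600−20.5900)=1.5221; B=V−Δ·S=-29.2900
Sanity check at the root: Δ(0,0)·S0 + B(0,0) reproduces V0 = 14.8513.

(0,0): Delta=1.5221 Bond=-29.2900
(1,0): Delta=0.0000 Bond=0.0000
(1,1): Delta=2.1270 Bond=-54.8456
V0=14.8513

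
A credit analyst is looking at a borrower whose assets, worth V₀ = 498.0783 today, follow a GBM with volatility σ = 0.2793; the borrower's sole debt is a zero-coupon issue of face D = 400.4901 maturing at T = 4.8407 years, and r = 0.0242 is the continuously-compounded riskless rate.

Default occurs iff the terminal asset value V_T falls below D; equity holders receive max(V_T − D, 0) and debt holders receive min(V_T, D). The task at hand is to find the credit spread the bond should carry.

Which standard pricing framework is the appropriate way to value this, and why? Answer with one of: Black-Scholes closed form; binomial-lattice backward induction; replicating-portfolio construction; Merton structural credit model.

framework: Merton structural credit model

Key observation: assets follow a GBM and default happens iff V_T < 400.4901; valuing claims on that split (equity as a call, risky debt as the residual) is the structural model's definition.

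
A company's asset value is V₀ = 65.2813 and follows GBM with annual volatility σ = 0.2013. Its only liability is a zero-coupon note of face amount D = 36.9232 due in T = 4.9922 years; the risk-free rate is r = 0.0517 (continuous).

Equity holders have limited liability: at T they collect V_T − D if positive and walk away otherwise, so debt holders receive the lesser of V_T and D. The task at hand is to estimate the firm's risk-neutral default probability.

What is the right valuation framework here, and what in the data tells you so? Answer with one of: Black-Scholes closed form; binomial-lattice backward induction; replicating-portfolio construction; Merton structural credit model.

framework: Merton structural credit model

Key observation: with the firm-asset dynamics (V₀ = 65.2813) and a single zero-coupon liability of face 36.9232 given, debt value, spread, and default probability all derive from the option view of the balance sheet.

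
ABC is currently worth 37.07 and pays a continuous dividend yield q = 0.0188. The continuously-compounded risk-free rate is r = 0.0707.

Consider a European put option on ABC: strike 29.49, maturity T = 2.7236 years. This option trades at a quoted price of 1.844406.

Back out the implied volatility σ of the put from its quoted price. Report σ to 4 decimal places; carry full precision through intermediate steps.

sigma = 0.2978

At σ = 0.2978 the Black–Scholes value reproduces the quote:
σ√T = 0.2978·√2.7236 = 0.491469
d₁ = (ln(S/K) + (r−q+σ²/2)T) / (σ√T) = (ln(37.07/29.49) + (0.0707−0.0188+0.2978²/2)·2.7236) / 0.491469 = (0.228757 + 0.262126) / 0.491469 = 0.998806
d₂ = d₁ − σ√T = 0.998806 − 0.491469 = 0.507337
e^{−rT} = 0.824846
e^{−qT} = 0.950085
N(−d₁) = 0.158944,  N(−d₂) = 0.305959
V = K·e^{−rT}·N(−d₂) − S·e^{−qT}·N(−d₁) = 7.442367 − 5.597961 = 1.844406 (equal to the quote); since ∂V/∂σ > 0 for all σ, the implied volatility is unique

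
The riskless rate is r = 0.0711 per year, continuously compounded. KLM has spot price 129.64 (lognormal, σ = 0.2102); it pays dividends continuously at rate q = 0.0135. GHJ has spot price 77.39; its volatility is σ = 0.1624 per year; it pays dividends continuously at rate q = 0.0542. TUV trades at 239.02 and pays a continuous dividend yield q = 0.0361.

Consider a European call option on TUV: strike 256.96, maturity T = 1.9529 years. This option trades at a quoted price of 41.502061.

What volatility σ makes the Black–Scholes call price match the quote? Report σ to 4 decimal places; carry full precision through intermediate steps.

At σ = 0.3403 the Black–Scholes value reproduces the quote:
σ√T = 0.3403·√1.9529 = 0.475556
d₁ = (ln(S/K) + (r−q+σ²/2)T) / (σ√T) = (ln(239.02/256.96) + (0.0711−0.0361+0.3403²/2)·1.9529) / 0.475556 = (-0.072373 + 0.181428) / 0.475556 = 0.229321
d₂ = d₁ − σ√T = 0.229321 − 0.475556 = -0.246235
e^{−rT} = 0.870358
e^{−qT} = 0.931928
N(d₁) = 0.590690,  N(d₂) = 0.402750
V = S·e^{−qT}·N(d₁) − K·e^{−rT}·N(d₂) = 131.575956 − 90.073896 = 41.502061 (equal to the quote); since ∂V/∂σ > 0 for all σ, the implied volatility is unique

sigma = 0.3403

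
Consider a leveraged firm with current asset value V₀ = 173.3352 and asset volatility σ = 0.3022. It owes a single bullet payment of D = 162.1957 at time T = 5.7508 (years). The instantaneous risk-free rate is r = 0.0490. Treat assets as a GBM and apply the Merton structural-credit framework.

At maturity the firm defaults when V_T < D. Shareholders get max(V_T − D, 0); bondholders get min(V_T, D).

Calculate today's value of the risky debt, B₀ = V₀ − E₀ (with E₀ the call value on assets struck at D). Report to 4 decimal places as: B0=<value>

B0=101.5446

Apply the equity-as-call identities (strike 162.1957, horizon 5.7508 years):
d₁ = [ln(V₀/D) + (r + σ²/2)T] / (σ√T)
   = [ln(173.3352/162.1957) + (0.0490 + 0.5·0.3022²)·5.7508] / (0.3022·√5.7508)
   = [0.066424 + 0.544385] / 0.724701 = 0.842842
d₂ = d₁ − σ√T = 0.842842 − 0.724701 = 0.118142
N(d₁) = 0.800342,  N(d₂) = 0.547022,  e^(−rT) = 0.754433
E₀ = V₀·N(d₁) − D·e^(−rT)·N(d₂)
   = 173.3352·0.800342 − 162.1957·0.754433·0.547022 = 71.790593
B₀ = V₀ − E₀ = 173.3352 − 71.790593 = 101.544607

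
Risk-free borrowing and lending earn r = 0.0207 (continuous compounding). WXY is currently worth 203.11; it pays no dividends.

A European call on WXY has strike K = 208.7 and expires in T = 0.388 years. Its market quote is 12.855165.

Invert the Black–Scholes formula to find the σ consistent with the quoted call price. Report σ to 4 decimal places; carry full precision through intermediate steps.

sigma = 0.2895

At σ = 0.2895 the Black–Scholes value reproduces the quote:
σ√T = 0.2895·√0.388 = 0.180329
d₁ = (ln(S/K) + (r+σ²/2)T) / (σ√T) = (ln(203.11/208.7) + (0.0207+0.2895²/2)·0.388) / 0.180329 = (-0.027150 + 0.024291) / 0.180329 = -0.015856
d₂ = d₁ − σ√T = -0.015856 − 0.180329 = -0.196185
e^{−rT} = 0.992001
N(d₁) = 0.493675,  N(d₂) = 0.422233
V = S·N(d₁) − K·e^{−rT}·N(d₂) = 100.270241 − 87.415075 = 12.855165 (equal to the quote); since ∂V/∂σ > 0 for all σ, the implied volatility is unique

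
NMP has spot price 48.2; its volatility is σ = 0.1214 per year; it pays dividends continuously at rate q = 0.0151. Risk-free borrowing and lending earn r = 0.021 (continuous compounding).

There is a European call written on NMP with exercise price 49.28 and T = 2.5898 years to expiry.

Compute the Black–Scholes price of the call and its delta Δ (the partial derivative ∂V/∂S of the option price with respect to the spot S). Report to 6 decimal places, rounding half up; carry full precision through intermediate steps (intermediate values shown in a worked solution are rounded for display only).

σ√T = 0.1214·√2.5898 = 0.195367
d₁ = (ln(S/K) + (r−q+σ²/2)T) / (σ√T) = (ln(48.2/49.28) + (0.021−0.0151+0.1214²/2)·2.5898) / 0.195367 = (-0.022159 + 0.034364) / 0.195367 = 0.062471
d₂ = d₁ − σ√T = 0.062471 − 0.195367 = -0.132897
e^{−rT} = 0.947067
e^{−qT} = 0.961649
N(d₁) = 0.524906,  N(d₂) = 0.447138
Call price V = S·e^{−qT}·N(d₁) − K·e^{−rT}·N(d₂) = 24.330163 − 20.868555 = 3.461608
Δ = e^{−qT}·N(d₁) = 0.504775

price = 3.461608
Δ = 0.504775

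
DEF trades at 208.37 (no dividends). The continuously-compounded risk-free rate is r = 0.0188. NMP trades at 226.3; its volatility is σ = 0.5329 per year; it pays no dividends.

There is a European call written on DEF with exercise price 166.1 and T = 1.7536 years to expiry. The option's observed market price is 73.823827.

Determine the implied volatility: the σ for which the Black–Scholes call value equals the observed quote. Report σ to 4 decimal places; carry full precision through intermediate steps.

sigma = 0.4840

At σ = 0.4840 the Black–Scholes value reproduces the quote:
σ√T = 0.484·√1.7536 = 0.640930
d₁ = (ln(S/K) + (r+σ²/2)T) / (σ√T) = (ln(208.37/166.1) + (0.0188+0.484²/2)·1.7536) / 0.640930 = (0.226725 + 0.238363) / 0.640930 = 0.725647
d₂ = d₁ − σ√T = 0.725647 − 0.640930 = 0.084716
e^{−rT} = 0.967570
N(d₁) = 0.765972,  N(d₂) = 0.533757
V = S·N(d₁) − K·e^{−rT}·N(d₂) = 159.605640 − 85.781812 = 73.823827 (equal to the quote); since ∂V/∂σ > 0 for all σ, the implied volatility is unique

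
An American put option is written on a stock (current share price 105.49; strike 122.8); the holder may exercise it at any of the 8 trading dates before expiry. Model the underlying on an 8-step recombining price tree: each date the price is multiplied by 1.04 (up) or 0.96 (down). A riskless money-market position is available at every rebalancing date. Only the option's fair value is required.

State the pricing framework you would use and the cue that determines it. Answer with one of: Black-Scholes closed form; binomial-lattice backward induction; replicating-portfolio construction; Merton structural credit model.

Key observation: the put (strike 122.8 on spot 105.49) is American-style on a 8-step discrete price model, so the early-exercise decision at every node requires stepwise backward valuation — a closed form cannot price the exercise right.

framework: binomial-lattice backward induction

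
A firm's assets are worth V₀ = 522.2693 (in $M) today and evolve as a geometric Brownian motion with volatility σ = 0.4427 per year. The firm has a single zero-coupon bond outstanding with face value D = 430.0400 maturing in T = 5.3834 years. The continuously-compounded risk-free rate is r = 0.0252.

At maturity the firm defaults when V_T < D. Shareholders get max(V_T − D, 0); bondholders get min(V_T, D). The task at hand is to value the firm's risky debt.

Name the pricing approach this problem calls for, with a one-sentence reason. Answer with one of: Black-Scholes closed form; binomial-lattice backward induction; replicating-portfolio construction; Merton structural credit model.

Key observation: with the firm-asset dynamics (V₀ = 522.2693) and a single zero-coupon liability of face 430.0400 given, debt value, spread, and default probability all derive from the option view of the balance sheet.

framework: Merton structural credit model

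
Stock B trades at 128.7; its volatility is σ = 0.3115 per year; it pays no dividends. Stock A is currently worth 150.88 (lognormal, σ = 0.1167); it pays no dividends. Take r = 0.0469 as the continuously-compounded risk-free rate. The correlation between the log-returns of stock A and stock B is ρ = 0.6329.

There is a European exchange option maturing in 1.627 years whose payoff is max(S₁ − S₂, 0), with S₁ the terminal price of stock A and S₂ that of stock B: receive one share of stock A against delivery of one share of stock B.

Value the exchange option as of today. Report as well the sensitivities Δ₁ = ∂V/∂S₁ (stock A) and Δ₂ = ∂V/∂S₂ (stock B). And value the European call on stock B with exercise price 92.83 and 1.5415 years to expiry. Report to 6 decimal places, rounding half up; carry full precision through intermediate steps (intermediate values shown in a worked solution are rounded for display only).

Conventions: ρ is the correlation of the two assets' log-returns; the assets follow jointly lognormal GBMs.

σ_eff = √(σ₁² + σ₂² − 2ρσ₁σ₂) = √(0.1167² + 0.3115² − 2·0.6329·0.1167·0.3115) = 0.254238
d₁ = (ln(S₁/S₂) + (q₂ − q₁ + σ_eff²/2)T) / (σ_eff√T) = (ln(150.88/128.7) + (0.0 − 0.0 + 0.032318)·1.627) / 0.324290 = 0.652449
d₂ = d₁ − σ_eff√T = 0.652449 − 0.324290 = 0.328159
N(d₁) = 0.742944,  N(d₂) = 0.628604
V = S₁·e^{−q₁T}·N(d₁) − S₂·e^{−q₂T}·N(d₂) = 112.095432 − 80.901384 = 31.194048
Δ₁ = e^{−q₁T}·N(d₁) = 0.742944;  Δ₂ = −e^{−q₂T}·N(d₂) = -0.628604
[vanilla: stock B call K=92.83]
σ√T = 0.3115·√1.5415 = 0.386750
d₁ = (ln(S/K) + (r+σ²/2)T) / (σ√T) = (ln(128.7/92.83) + (0.0469+0.3115²/2)·1.5415) / 0.386750 = (0.326714 + 0.147084) / 0.386750 = 1.225078
d₂ = d₁ − σ√T = 1.225078 − 0.386750 = 0.838328
e^{−rT} = 0.930255
N(d₁) = 0.889727,  N(d₂) = 0.799077
price = S·N(d₁) − K·e^{−rT}·N(d₂) = 114.507866 − 69.004743 = 45.503123

exchange price = 31.194048
Δ1 = 0.742944
Δ2 = -0.628604
price(stock B call K=92.83) = 45.503123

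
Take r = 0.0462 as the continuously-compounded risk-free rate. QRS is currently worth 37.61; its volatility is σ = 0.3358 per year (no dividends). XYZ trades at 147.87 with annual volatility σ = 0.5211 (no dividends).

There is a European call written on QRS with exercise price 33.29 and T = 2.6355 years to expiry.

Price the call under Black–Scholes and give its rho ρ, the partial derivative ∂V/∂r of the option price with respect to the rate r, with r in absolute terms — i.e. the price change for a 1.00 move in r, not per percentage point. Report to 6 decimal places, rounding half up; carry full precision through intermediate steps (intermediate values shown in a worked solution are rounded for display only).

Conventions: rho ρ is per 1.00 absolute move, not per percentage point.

σ√T = 0.3358·√2.6355 = 0.545145
d₁ = (ln(S/K) + (r+σ²/2)T) / (σ√T) = (ln(37.61/33.29) + (0.0462+0.3358²/2)·2.6355) / 0.545145 = (0.122013 + 0.270352) / 0.545145 = 0.719743
d₂ = d₁ − σ√T = 0.719743 − 0.545145 = 0.174598
e^{−rT} = 0.885361
N(d₁) = 0.764159,  N(d₂) = 0.569302
Call price V = S·N(d₁) − K·e^{−rT}·N(d₂) = 28.740001 − 16.779422 = 11.960579
ρ = K·T·e^{−rT}·N(d₂) = 44.222168

price = 11.960579
ρ = 44.222168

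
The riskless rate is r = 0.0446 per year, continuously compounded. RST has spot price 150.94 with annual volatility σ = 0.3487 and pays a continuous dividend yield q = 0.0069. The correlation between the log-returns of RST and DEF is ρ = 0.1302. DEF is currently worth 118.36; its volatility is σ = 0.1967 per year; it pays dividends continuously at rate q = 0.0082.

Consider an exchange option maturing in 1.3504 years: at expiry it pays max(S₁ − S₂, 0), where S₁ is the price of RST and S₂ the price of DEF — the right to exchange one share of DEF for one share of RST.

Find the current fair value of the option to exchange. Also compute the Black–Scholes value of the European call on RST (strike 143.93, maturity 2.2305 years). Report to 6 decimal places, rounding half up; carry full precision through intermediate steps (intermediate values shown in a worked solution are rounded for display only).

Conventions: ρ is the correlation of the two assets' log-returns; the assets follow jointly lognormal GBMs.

σ_eff = √(σ₁² + σ₂² − 2ρσ₁σ₂) = √(0.3487² + 0.1967² − 2·0.1302·0.3487·0.1967) = 0.377388
d₁ = (ln(S₁/S₂) + (q₂ − q₁ + σ_eff²/2)T) / (σ_eff√T) = (ln(150.94/118.36) + (0.0082 − 0.0069 + 0.071211)·1.3504) / 0.438551 = 0.777722
d₂ = d₁ − σ_eff√T = 0.777722 − 0.438551 = 0.339171
N(d₁) = 0.781634,  N(d₂) = 0.632760
V = S₁·e^{−q₁T}·N(d₁) − S₂·e^{−q₂T}·N(d₂) = 116.885564 − 74.068697 = 42.816866
[vanilla: RST call K=143.93]
σ√T = 0.3487·√2.2305 = 0.520779
d₁ = (ln(S/K) + (r−q+σ²/2)T) / (σ√T) = (ln(150.94/143.93) + (0.0446−0.0069+0.3487²/2)·2.2305) / 0.520779 = (0.047555 + 0.219695) / 0.520779 = 0.513175
d₂ = d₁ − σ√T = 0.513175 − 0.520779 = -0.007604
e^{−rT} = 0.905308
e^{−qT} = 0.984727
N(d₁) = 0.696085,  N(d₂) = 0.496967
price = S·e^{−qT}·N(d₁) − K·e^{−rT}·N(d₂) = 103.462481 − 64.755209 = 38.707273

exchange price = 42.816866
price(RST call K=143.93) = 38.707273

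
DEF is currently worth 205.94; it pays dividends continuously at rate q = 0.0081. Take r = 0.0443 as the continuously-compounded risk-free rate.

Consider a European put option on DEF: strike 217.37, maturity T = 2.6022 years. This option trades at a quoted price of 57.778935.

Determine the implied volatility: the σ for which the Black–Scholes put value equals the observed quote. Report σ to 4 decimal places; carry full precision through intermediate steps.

sigma = 0.4979

At σ = 0.4979 the Black–Scholes value reproduces the quote:
σ√T = 0.4979·√2.6022 = 0.803179
d₁ = (ln(S/K) + (r−q+σ²/2)T) / (σ√T) = (ln(205.94/217.37) + (0.0443−0.0081+0.4979²/2)·2.6022) / 0.803179 = (-0.054016 + 0.416748) / 0.803179 = 0.451620
d₂ = d₁ − σ√T = 0.451620 − 0.803179 = -0.351559
e^{−rT} = 0.891119
e^{−qT} = 0.979143
N(−d₁) = 0.325771,  N(−d₂) = 0.637415
V = K·e^{−rT}·N(−d₂) − S·e^{−qT}·N(−d₁) = 123.468979 − 65.690045 = 57.778935 (the observed quote) — the price is monotone increasing in volatility, hence this σ is the only solution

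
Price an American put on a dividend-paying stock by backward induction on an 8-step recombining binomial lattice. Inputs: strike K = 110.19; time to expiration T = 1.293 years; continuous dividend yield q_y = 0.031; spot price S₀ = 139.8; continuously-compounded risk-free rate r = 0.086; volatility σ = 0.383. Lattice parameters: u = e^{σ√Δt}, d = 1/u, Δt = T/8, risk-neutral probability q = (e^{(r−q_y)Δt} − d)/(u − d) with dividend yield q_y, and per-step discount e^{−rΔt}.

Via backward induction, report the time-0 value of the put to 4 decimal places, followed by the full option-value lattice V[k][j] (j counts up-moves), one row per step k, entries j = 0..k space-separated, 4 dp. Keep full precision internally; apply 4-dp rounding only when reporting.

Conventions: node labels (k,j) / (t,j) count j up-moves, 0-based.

price = 7.5983
tree:
7.5983
11.5969 3.6611
17.2561 6.0486 1.2851
24.9106 9.7963 2.3279 0.2385
34.6767 15.4756 4.1756 0.4746 0.0000
45.4530 23.6735 7.4005 0.9445 0.0000 0.0000
54.6915 34.6767 12.9179 1.8797 0.0000 0.0000 0.0000
62.6115 45.4530 22.1065 3.7406 0.0000 0.0000 0.0000 0.0000
69.4013 54.6915 34.6767 7.4439 0.0000 0.0000 0.0000 0.0000 0.0000

Δt=0.16162, u=1.16646, d=0.85729, q=0.49046, disc=e^(-rΔt)=0.98620
k=8 terminal: V=max(K-S,0) → 69.4013 54.6915 34.6767 7.4439 0.0000 0.0000 0.0000 0.0000 0.0000
k=7: j=0 S=47.5785 intr=62.6115 cont=61.3283 V=62.6115[EX]; j=1 S=64.7370 intr=45.4530 cont=44.2555 V=45.4530[EX]; j=2 S=88.0835 intr=22.1065 cont=21.0257 V=22.1065[EX]; j=3 S=119.8495 intr=0.0000 cont=3.7406 V=3.7406[hold]; j=4 S=163.0715 intr=0.0000 cont=0.0000 V=0.0000[hold]; j=5 S=221.8809 intr=0.0000 cont=0.0000 V=0.0000[hold]; j=6 S=301.8991 intr=0.0000 cont=0.0000 V=0.0000[hold]; j=7 S=410.7747 intr=0.0000 cont=0.0000 V=0.0000[hold]
k=6: j=0 S=55.4985 intr=54.6915 cont=53.4478 V=54.6915[EX]; j=1 S=75.5133 intr=34.6767 cont=33.5331 V=34.6767[EX]; j=2 S=102.7461 intr=7.4439 cont=12.9179 V=12.9179[hold]; j=3 S=139.8000 intr=0.0000 cont=1.8797 V=1.8797[hold]; j=4 S=190.2169 intr=0.0000 cont=0.0000 V=0.0000[hold]; j=5 S=258.8159 intr=0.0000 cont=0.0000 V=0.0000[hold]; j=6 S=352.1541 intr=0.0000 cont=0.0000 V=0.0000[hold]
k=5: j=0 S=64.7370 intr=45.4530 cont=44.2555 V=45.4530[EX]; j=1 S=88.0835 intr=22.1065 cont=23.6735 V=23.6735[hold]; j=2 S=119.8495 intr=0.0000 cont=7.4005 V=7.4005[hold]; j=3 S=163.0715 intr=0.0000 cont=0.9445 V=0.9445[hold]; j=4 S=221.8809 intr=0.0000 cont=0.0000 V=0.0000[hold]; j=5 S=301.8991 intr=0.0000 cont=0.0000 V=0.0000[hold]
k=4: j=0 S=75.5133 intr=34.6767 cont=34.2910 V=34.6767[EX]; j=1 S=102.7461 intr=7.4439 cont=15.4756 V=15.4756[hold]; j=2 S=139.8000 intr=0.0000 cont=4.1756 V=4.1756[hold]; j=3 S=190.2169 intr=0.0000 cont=0.4746 V=0.4746[hold]; j=4 S=258.8159 intr=0.0000 cont=0.0000 V=0.0000[hold]
k=3: j=0 S=88.0835 intr=22.1065 cont=24.9106 V=24.9106[hold]; j=1 S=119.8495 intr=0.0000 cont=9.7963 V=9.7963[hold]; j=2 S=163.0715 intr=0.0000 cont=2.3279 V=2.3279[hold]; j=3 S=221.8809 intr=0.0000 cont=0.2385 V=0.2385[hold]
k=2: j=0 S=102.7461 intr=7.4439 cont=17.2561 V=17.2561[hold]; j=1 S=139.8000 intr=0.0000 cont=6.0486 V=6.0486[hold]; j=2 S=190.2169 intr=0.0000 cont=1.2851 V=1.2851[hold]
k=1: j=0 S=119.8495 intr=0.0000 cont=11.5969 V=11.5969[hold]; j=1 S=163.0715 intr=0.0000 cont=3.6611 V=3.6611[hold]
k=0: j=0 S=139.8000 intr=0.0000 cont=7.5983 V=7.5983[hold]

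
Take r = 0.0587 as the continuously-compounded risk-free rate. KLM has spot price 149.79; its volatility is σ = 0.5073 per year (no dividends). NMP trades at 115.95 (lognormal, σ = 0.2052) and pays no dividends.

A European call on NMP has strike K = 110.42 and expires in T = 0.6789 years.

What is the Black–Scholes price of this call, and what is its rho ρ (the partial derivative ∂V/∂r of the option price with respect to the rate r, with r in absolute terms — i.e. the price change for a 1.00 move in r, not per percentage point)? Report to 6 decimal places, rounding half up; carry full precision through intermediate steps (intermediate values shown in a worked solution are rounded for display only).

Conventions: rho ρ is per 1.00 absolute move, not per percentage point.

price = 13.405595
ρ = 48.271085

σ√T = 0.2052·√0.6789 = 0.169075
d₁ = (ln(S/K) + (r+σ²/2)T) / (σ√T) = (ln(115.95/110.42) + (0.0587+0.2052²/2)·0.6789) / 0.169075 = (0.048868 + 0.054145) / 0.169075 = 0.609270
d₂ = d₁ − σ√T = 0.609270 − 0.169075 = 0.440194
e^{−rT} = 0.960932
N(d₁) = 0.728827,  N(d₂) = 0.670102
Call price V = S·N(d₁) − K·e^{−rT}·N(d₂) = 84.507502 − 71.101907 = 13.405595
ρ = K·T·e^{−rT}·N(d₂) = 48.271085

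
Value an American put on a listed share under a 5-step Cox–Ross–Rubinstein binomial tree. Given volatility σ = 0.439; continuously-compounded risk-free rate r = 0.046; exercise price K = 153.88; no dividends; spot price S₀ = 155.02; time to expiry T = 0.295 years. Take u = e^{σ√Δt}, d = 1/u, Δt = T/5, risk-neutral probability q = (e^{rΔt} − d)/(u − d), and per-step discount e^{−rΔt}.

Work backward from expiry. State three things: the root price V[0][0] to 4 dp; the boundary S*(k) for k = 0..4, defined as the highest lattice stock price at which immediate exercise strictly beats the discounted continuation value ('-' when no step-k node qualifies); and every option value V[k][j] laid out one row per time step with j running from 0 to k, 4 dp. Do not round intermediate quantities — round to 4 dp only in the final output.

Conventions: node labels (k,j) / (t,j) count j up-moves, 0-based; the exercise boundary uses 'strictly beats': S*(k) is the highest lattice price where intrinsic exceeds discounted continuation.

Δt=0.05900, u=1.11253, d=0.89886, q=0.48609, disc=e^(-rΔt)=0.99729
k=5 terminal: V=max(K-S,0) → 62.9227 41.3009 14.5394 0.0000 0.0000 0.0000
k=4: j=0 S=101.1924 intr=52.6876 cont=52.2706 V=52.6876[EX]; j=1 S=125.2471 intr=28.6329 cont=28.2158 V=28.6329[EX]; j=2 S=155.0200 intr=0.0000 cont=7.4517 V=7.4517[hold]; j=3 S=191.8703 intr=0.0000 cont=0.0000 V=0.0000[hold]; j=4 S=237.4804 intr=0.0000 cont=0.0000 V=0.0000[hold]  S*(4)=125.2471
k=3: j=0 S=112.5791 intr=41.3009 cont=40.8839 V=41.3009[EX]; j=1 S=139.3406 intr=14.5394 cont=18.2873 V=18.2873[hold]; j=2 S=172.4637 intr=0.0000 cont=3.8192 V=3.8192[hold]; j=3 S=213.4606 intr=0.0000 cont=0.0000 V=0.0000[hold]  S*(3)=112.5791
k=2: j=0 S=125.2471 intr=28.6329 cont=30.0327 V=30.0327[hold]; j=1 S=155.0200 intr=0.0000 cont=11.2241 V=11.2241[hold]; j=2 S=191.8703 intr=0.0000 cont=1.9574 V=1.9574[hold]  S*(2)=-
k=1: j=0 S=139.3406 intr=14.5394 cont=20.8335 V=20.8335[hold]; j=1 S=172.4637 intr=0.0000 cont=6.7015 V=6.7015[hold]  S*(1)=-
k=0: j=0 S=155.0200 intr=0.0000 cont=13.9262 V=13.9262[hold]  S*(0)=-

price = 13.9262
boundary = - - - 112.5791 125.2471
tree:
13.9262
20.8335 6.7015
30.0327 11.2241 1.9574
41.3009 18.2873 3.8192 0.0000
52.6876 28.6329 7.4517 0.0000 0.0000
62.9227 41.3009 14.5394 0.0000 0.0000 0.0000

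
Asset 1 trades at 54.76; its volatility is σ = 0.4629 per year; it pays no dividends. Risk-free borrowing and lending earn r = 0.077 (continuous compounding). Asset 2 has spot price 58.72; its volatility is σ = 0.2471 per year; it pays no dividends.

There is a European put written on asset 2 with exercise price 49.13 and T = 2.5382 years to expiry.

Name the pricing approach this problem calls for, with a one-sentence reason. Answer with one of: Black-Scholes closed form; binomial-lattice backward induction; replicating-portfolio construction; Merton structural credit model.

Key observation: the instrument is a plain European put (strike 49.13) on a lognormal asset; the exact continuous-time formula applies directly.

framework: Black-Scholes closed form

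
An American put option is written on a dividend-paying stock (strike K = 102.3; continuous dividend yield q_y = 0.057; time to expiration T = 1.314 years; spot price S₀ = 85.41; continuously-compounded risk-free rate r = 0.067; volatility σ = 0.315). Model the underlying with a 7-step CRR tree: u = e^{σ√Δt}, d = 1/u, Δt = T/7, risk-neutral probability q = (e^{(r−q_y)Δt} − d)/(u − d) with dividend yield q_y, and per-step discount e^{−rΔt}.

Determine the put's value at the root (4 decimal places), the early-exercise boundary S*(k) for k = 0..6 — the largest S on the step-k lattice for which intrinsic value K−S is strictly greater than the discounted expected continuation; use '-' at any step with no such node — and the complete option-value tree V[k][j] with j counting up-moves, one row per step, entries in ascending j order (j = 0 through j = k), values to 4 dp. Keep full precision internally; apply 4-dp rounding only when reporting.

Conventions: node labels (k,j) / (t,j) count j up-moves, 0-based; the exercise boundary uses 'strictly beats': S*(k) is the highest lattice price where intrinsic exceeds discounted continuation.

Δt=0.18771, u=1.14623, d=0.87243, q=0.47280, disc=e^(-rΔt)=0.98750
k=7 terminal: V=max(K-S,0) → 69.4443 59.1329 45.5854 27.7861 4.4006 0.0000 0.0000 0.0000
k=6: j=0 S=37.6601 intr=64.6399 cont=63.7621 V=64.6399[EX]; j=1 S=49.4794 intr=52.8206 cont=52.0687 V=52.8206[EX]; j=2 S=65.0079 intr=37.2921 cont=36.7054 V=37.2921[EX]; j=3 S=85.4100 intr=16.8900 cont=16.5204 V=16.8900[EX]; j=4 S=112.2150 intr=0.0000 cont=2.2910 V=2.2910[hold]; j=5 S=147.4326 intr=0.0000 cont=0.0000 V=0.0000[hold]; j=6 S=193.7027 intr=0.0000 cont=0.0000 V=0.0000[hold]  S*(6)=85.4100
k=5: j=0 S=43.1671 intr=59.1329 cont=58.3138 V=59.1329[EX]; j=1 S=56.7146 intr=45.5854 cont=44.9104 V=45.5854[EX]; j=2 S=74.5139 intr=27.7861 cont=27.3005 V=27.7861[EX]; j=3 S=97.8994 intr=4.4006 cont=9.8628 V=9.8628[hold]; j=4 S=128.6241 intr=0.0000 cont=1.1927 V=1.1927[hold]; j=5 S=168.9914 intr=0.0000 cont=0.0000 V=0.0000[hold]  S*(5)=74.5139
k=4: j=0 S=49.4794 intr=52.8206 cont=52.0687 V=52.8206[EX]; j=1 S=65.0079 intr=37.2921 cont=36.7054 V=37.2921[EX]; j=2 S=85.4100 intr=16.8900 cont=19.0707 V=19.0707[hold]; j=3 S=112.2150 intr=0.0000 cont=5.6916 V=5.6916[hold]; j=4 S=147.4326 intr=0.0000 cont=0.6210 V=0.6210[hold]  S*(4)=65.0079
k=3: j=0 S=56.7146 intr=45.5854 cont=44.9104 V=45.5854[EX]; j=1 S=74.5139 intr=27.7861 cont=28.3187 V=28.3187[hold]; j=2 S=97.8994 intr=4.4006 cont=12.5858 V=12.5858[hold]; j=3 S=128.6241 intr=0.0000 cont=3.2531 V=3.2531[hold]  S*(3)=56.7146
k=2: j=0 S=65.0079 intr=37.2921 cont=36.9540 V=37.2921[EX]; j=1 S=85.4100 intr=16.8900 cont=20.6193 V=20.6193[hold]; j=2 S=112.2150 intr=0.0000 cont=8.0712 V=8.0712[hold]  S*(2)=65.0079
k=1: j=0 S=74.5139 intr=27.7861 cont=29.0417 V=29.0417[hold]; j=1 S=97.8994 intr=4.4006 cont=14.5030 V=14.5030[hold]  S*(1)=-
k=0: j=0 S=85.4100 intr=16.8900 cont=21.8908 V=21.8908[hold]  S*(0)=-

price = 21.8908
boundary = - - 65.0079 56.7146 65.0079 74.5139 85.4100
tree:
21.8908
29.0417 14.5030
37.2921 20.6193 8.0712
45.5854 28.3187 12.5858 3.2531
52.8206 37.2921 19.0707 5.6916 0.6210
59.1329 45.5854 27.7861 9.8628 1.1927 0.0000
64.6399 52.8206 37.2921 16.8900 2.2910 0.0000 0.0000
69.4443 59.1329 45.5854 27.7861 4.4006 0.0000 0.0000 0.0000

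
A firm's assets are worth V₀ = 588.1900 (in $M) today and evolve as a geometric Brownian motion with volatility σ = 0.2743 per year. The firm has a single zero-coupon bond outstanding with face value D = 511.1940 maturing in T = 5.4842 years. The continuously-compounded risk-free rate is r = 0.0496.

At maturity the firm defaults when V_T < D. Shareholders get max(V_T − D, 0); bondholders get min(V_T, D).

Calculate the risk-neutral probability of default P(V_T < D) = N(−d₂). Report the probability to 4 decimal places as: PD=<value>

PD=0.3742

Work the structural quantities from V₀ = 588.1900 against face 511.1940:
d₁ = [ln(V₀/D) + (r + σ²/2)T] / (σ√T)
   = [ln(588.1900/511.1940) + (0.0496 + 0.5·0.2743²)·5.4842] / (0.2743·√5.4842)
   = [0.140301 + 0.478333] / 0.642366 = 0.963056
d₂ = d₁ − σ√T = 0.963056 − 0.642366 = 0.320690
risk-neutral PD = N(−d₂) = N(-0.320690) = 0.374223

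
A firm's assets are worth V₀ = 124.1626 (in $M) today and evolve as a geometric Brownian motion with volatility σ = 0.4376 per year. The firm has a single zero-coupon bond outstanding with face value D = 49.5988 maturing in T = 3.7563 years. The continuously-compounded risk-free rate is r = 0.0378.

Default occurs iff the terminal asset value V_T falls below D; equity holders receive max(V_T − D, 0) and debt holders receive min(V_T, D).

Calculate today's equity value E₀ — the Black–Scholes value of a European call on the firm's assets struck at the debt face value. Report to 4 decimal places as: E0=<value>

Equity is a call on the firm's assets struck at D = 49.5988:
d₁ = [ln(V₀/D) + (r + σ²/2)T] / (σ√T)
   = [ln(124.1626/49.5988) + (0.0378 + 0.5·0.4376²)·3.7563] / (0.4376·√3.7563)
   = [0.917625 + 0.501642] / 0.848120 = 1.673427
d₂ = d₁ − σ√T = 1.673427 − 0.848120 = 0.825307
N(d₁) = 0.952878,  N(d₂) = 0.795401,  e^(−rT) = 0.867632
E₀ = V₀·N(d₁) − D·e^(−rT)·N(d₂)
   = 124.1626·0.952878 − 49.5988·0.867632·0.795401 = 84.082968

E0=84.0830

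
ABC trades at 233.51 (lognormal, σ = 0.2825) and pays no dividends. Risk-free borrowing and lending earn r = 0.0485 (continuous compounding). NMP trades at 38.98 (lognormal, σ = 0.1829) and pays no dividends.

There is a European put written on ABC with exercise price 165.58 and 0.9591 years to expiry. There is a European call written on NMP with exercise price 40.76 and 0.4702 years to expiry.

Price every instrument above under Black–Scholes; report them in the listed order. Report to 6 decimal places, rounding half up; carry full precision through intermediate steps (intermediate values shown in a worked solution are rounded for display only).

price(ABC put K=165.58) = 1.890594
price(NMP call K=40.76) = 1.569857

[ABC put K=165.58]
σ√T = 0.2825·√0.9591 = 0.276663
d₁ = (ln(S/K) + (r+σ²/2)T) / (σ√T) = (ln(233.51/165.58) + (0.0485+0.2825²/2)·0.9591) / 0.276663 = (0.343770 + 0.084787) / 0.276663 = 1.549027
d₂ = d₁ − σ√T = 1.549027 − 0.276663 = 1.272365
e^{−rT} = 0.954549
N(−d₁) = 0.060688,  N(−d₂) = 0.101622
price = K·e^{−rT}·N(−d₂) − S·N(−d₁) = 16.061749 − 14.171155 = 1.890594
[NMP call K=40.76]
σ√T = 0.1829·√0.4702 = 0.125417
d₁ = (ln(S/K) + (r+σ²/2)T) / (σ√T) = (ln(38.98/40.76) + (0.0485+0.1829²/2)·0.4702) / 0.125417 = (-0.044653 + 0.030669) / 0.125417 = -0.111494
d₂ = d₁ − σ√T = -0.111494 − 0.125417 = -0.236910
e^{−rT} = 0.977453
N(d₁) = 0.455612,  N(d₂) = 0.406363
price = S·N(d₁) − K·e^{−rT}·N(d₂) = 17.759774 − 16.189916 = 1.569857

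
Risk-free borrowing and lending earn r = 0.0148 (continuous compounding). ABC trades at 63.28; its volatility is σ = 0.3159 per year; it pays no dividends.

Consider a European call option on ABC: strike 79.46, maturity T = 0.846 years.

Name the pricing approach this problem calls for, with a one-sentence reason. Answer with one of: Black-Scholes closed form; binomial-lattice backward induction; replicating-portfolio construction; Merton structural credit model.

Key observation: everything needed for the exact continuous-time valuation of the European call on ABC (strike 79.46) is given, and no feature rules the closed form out.

framework: Black-Scholes closed form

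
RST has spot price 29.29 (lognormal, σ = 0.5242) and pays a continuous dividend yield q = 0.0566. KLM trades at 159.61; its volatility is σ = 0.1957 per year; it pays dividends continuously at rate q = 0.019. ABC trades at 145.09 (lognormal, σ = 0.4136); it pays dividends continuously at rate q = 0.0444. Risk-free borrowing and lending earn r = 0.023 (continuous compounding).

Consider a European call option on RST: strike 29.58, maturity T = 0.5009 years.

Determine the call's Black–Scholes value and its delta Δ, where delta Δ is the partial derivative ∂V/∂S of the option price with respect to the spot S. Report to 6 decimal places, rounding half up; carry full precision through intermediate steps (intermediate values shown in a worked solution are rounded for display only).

σ√T = 0.5242·√0.5009 = 0.370999
d₁ = (ln(S/K) + (r−q+σ²/2)T) / (σ√T) = (ln(29.29/29.58) + (0.023−0.0566+0.5242²/2)·0.5009) / 0.370999 = (-0.009852 + 0.051990) / 0.370999 = 0.113579
d₂ = d₁ − σ√T = 0.113579 − 0.370999 = -0.257420
e^{−rT} = 0.988545
e^{−qT} = 0.972047
N(d₁) = 0.545214,  N(d₂) = 0.398427
Call price V = S·e^{−qT}·N(d₁) − K·e^{−rT}·N(d₂) = 15.522933 − 11.650479 = 3.872454
Δ = e^{−qT}·N(d₁) = 0.529974

price = 3.872454
Δ = 0.529974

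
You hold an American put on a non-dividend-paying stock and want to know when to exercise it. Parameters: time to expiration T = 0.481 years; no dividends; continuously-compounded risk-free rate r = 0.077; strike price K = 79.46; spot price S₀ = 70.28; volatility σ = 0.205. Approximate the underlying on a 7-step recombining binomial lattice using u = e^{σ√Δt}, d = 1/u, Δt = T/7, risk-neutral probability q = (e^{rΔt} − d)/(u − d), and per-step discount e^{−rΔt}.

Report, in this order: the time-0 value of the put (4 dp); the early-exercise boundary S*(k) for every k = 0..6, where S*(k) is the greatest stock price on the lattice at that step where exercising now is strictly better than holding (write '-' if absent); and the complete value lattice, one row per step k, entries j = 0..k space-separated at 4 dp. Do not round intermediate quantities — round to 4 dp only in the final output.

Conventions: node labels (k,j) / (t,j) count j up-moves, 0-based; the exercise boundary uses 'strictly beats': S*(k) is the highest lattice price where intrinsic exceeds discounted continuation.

price = 9.2346
boundary = - 66.6030 70.2800 66.6030 70.2800 66.6030 70.2800
tree:
9.2346
12.8570 6.1891
16.3416 9.1800 3.6602
19.6439 12.8570 5.9228 1.7371
22.7734 16.3416 9.1800 3.1607 0.5214
25.7392 19.6439 12.8570 5.5422 1.1295 0.0000
28.5498 22.7734 16.3416 9.1800 2.4467 0.0000 0.0000
31.2134 25.7392 19.6439 12.8570 5.3000 0.0000 0.0000 0.0000

params: Δt=0.06871 u=1.05521 d=0.94768 q=0.53591 e^(-rΔt)=0.99472
t_7 payoffs: 31.2134 25.7392 19.6439 12.8570 5.3000 0.0000 0.0000 0.0000
t_6: node(6,0) S=50.9102 payoff=28.5498 vs cont=28.1305 → 28.5498 [stop]  node(6,1) S=56.6866 payoff=22.7734 vs cont=22.3541 → 22.7734 [stop]  node(6,2) S=63.1184 payoff=16.3416 vs cont=15.9223 → 16.3416 [stop]  node(6,3) S=70.2800 payoff=9.1800 vs cont=8.7607 → 9.1800 [stop]  node(6,4) S=78.2542 payoff=1.2058 vs cont=2.4467 → 2.4467 [wait]  node(6,5) S=87.1331 payoff=0.0000 vs cont=0.0000 → 0.0000 [wait]  node(6,6) S=97.0195 payoff=0.0000 vs cont=0.0000 → 0.0000 [wait]  ⇒ S*(6)=70.2800
t_5: node(5,0) S=53.7208 payoff=25.7392 vs cont=25.3199 → 25.7392 [stop]  node(5,1) S=59.8161 payoff=19.6439 vs cont=19.2246 → 19.6439 [stop]  node(5,2) S=66.6030 payoff=12.8570 vs cont=12.4377 → 12.8570 [stop]  node(5,3) S=74.1600 payoff=5.3000 vs cont=5.5422 → 5.5422 [wait]  node(5,4) S=82.5744 payoff=0.0000 vs cont=1.1295 → 1.1295 [wait]  node(5,5) S=91.9435 payoff=0.0000 vs cont=0.0000 → 0.0000 [wait]  ⇒ S*(5)=66.6030
t_4: node(4,0) S=56.6866 payoff=22.7734 vs cont=22.3541 → 22.7734 [stop]  node(4,1) S=63.1184 payoff=16.3416 vs cont=15.9223 → 16.3416 [stop]  node(4,2) S=70.2800 payoff=9.1800 vs cont=8.8898 → 9.1800 [stop]  node(4,3) S=78.2542 payoff=1.2058 vs cont=3.1607 → 3.1607 [wait]  node(4,4) S=87.1331 payoff=0.0000 vs cont=0.5214 → 0.5214 [wait]  ⇒ S*(4)=70.2800
t_3: node(3,0) S=59.8161 payoff=19.6439 vs cont=19.2246 → 19.6439 [stop]  node(3,1) S=66.6030 payoff=12.8570 vs cont=12.4377 → 12.8570 [stop]  node(3,2) S=74.1600 payoff=5.3000 vs cont=5.9228 → 5.9228 [wait]  node(3,3) S=82.5744 payoff=0.0000 vs cont=1.7371 → 1.7371 [wait]  ⇒ S*(3)=66.6030
t_2: node(2,0) S=63.1184 payoff=16.3416 vs cont=15.9223 → 16.3416 [stop]  node(2,1) S=70.2800 payoff=9.1800 vs cont=9.0927 → 9.1800 [stop]  node(2,2) S=78.2542 payoff=1.2058 vs cont=3.6602 → 3.6602 [wait]  ⇒ S*(2)=70.2800
t_1: node(1,0) S=66.6030 payoff=12.8570 vs cont=12.4377 → 12.8570 [stop]  node(1,1) S=74.1600 payoff=5.3000 vs cont=6.1891 → 6.1891 [wait]  ⇒ S*(1)=66.6030
t_0: node(0,0) S=70.2800 payoff=9.1800 vs cont=9.2346 → 9.2346 [wait]  ⇒ S*(0)=-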